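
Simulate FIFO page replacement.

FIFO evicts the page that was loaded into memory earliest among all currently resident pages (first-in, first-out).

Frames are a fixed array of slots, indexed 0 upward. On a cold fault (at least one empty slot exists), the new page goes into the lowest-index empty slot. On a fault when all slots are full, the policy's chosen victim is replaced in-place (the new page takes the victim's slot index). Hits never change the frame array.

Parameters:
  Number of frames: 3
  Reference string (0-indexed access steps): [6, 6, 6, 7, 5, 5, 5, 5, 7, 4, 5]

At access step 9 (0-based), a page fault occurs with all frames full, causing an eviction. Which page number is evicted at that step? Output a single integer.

Step 0: ref 6 -> FAULT, frames=[6,-,-]
Step 1: ref 6 -> HIT, frames=[6,-,-]
Step 2: ref 6 -> HIT, frames=[6,-,-]
Step 3: ref 7 -> FAULT, frames=[6,7,-]
Step 4: ref 5 -> FAULT, frames=[6,7,5]
Step 5: ref 5 -> HIT, frames=[6,7,5]
Step 6: ref 5 -> HIT, frames=[6,7,5]
Step 7: ref 5 -> HIT, frames=[6,7,5]
Step 8: ref 7 -> HIT, frames=[6,7,5]
Step 9: ref 4 -> FAULT, evict 6, frames=[4,7,5]
At step 9: evicted page 6

Answer: 6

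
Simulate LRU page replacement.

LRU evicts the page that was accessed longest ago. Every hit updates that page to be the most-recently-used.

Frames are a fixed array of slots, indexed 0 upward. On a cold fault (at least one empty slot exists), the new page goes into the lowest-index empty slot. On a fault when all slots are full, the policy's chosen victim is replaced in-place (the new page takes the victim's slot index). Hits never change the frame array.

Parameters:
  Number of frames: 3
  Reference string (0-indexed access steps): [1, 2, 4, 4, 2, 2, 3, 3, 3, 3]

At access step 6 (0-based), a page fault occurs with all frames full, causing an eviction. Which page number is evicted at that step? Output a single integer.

Step 0: ref 1 -> FAULT, frames=[1,-,-]
Step 1: ref 2 -> FAULT, frames=[1,2,-]
Step 2: ref 4 -> FAULT, frames=[1,2,4]
Step 3: ref 4 -> HIT, frames=[1,2,4]
Step 4: ref 2 -> HIT, frames=[1,2,4]
Step 5: ref 2 -> HIT, frames=[1,2,4]
Step 6: ref 3 -> FAULT, evict 1, frames=[3,2,4]
At step 6: evicted page 1

Answer: 1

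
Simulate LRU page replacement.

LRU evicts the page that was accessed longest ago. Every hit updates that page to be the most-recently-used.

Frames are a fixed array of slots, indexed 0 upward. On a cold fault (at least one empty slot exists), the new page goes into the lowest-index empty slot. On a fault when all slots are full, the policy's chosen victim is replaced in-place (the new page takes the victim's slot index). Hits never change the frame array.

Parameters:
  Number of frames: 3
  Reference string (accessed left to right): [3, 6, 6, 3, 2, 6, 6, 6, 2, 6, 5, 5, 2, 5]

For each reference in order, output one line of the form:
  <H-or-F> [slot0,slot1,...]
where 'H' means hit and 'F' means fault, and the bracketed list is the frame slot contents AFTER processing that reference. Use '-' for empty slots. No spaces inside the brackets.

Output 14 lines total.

F [3,-,-]
F [3,6,-]
H [3,6,-]
H [3,6,-]
F [3,6,2]
H [3,6,2]
H [3,6,2]
H [3,6,2]
H [3,6,2]
H [3,6,2]
F [5,6,2]
H [5,6,2]
H [5,6,2]
H [5,6,2]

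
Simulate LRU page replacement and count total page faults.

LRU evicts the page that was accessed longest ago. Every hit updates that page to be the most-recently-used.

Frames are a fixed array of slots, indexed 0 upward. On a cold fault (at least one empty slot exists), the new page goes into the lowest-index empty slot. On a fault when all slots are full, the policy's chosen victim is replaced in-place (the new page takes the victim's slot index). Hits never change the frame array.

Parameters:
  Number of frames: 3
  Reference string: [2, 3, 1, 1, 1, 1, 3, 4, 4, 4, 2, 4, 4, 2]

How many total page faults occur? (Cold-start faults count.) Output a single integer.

Step 0: ref 2 → FAULT, frames=[2,-,-]
Step 1: ref 3 → FAULT, frames=[2,3,-]
Step 2: ref 1 → FAULT, frames=[2,3,1]
Step 3: ref 1 → HIT, frames=[2,3,1]
Step 4: ref 1 → HIT, frames=[2,3,1]
Step 5: ref 1 → HIT, frames=[2,3,1]
Step 6: ref 3 → HIT, frames=[2,3,1]
Step 7: ref 4 → FAULT (evict 2), frames=[4,3,1]
Step 8: ref 4 → HIT, frames=[4,3,1]
Step 9: ref 4 → HIT, frames=[4,3,1]
Step 10: ref 2 → FAULT (evict 1), frames=[4,3,2]
Step 11: ref 4 → HIT, frames=[4,3,2]
Step 12: ref 4 → HIT, frames=[4,3,2]
Step 13: ref 2 → HIT, frames=[4,3,2]
Total faults: 5

Answer: 5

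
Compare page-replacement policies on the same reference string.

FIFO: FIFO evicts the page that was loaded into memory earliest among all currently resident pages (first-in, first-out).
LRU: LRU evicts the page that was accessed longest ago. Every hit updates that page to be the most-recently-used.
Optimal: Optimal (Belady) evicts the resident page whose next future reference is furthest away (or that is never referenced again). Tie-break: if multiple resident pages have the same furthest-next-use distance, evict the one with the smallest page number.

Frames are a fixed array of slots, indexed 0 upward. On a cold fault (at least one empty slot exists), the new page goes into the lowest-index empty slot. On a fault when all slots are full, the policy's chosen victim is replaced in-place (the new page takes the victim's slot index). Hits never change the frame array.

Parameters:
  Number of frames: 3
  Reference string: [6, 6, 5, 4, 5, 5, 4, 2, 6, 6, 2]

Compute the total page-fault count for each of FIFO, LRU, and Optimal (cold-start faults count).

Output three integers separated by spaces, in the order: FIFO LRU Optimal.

Answer: 5 5 4

Derivation:
--- FIFO ---
  step 0: ref 6 -> FAULT, frames=[6,-,-] (faults so far: 1)
  step 1: ref 6 -> HIT, frames=[6,-,-] (faults so far: 1)
  step 2: ref 5 -> FAULT, frames=[6,5,-] (faults so far: 2)
  step 3: ref 4 -> FAULT, frames=[6,5,4] (faults so far: 3)
  step 4: ref 5 -> HIT, frames=[6,5,4] (faults so far: 3)
  step 5: ref 5 -> HIT, frames=[6,5,4] (faults so far: 3)
  step 6: ref 4 -> HIT, frames=[6,5,4] (faults so far: 3)
  step 7: ref 2 -> FAULT, evict 6, frames=[2,5,4] (faults so far: 4)
  step 8: ref 6 -> FAULT, evict 5, frames=[2,6,4] (faults so far: 5)
  step 9: ref 6 -> HIT, frames=[2,6,4] (faults so far: 5)
  step 10: ref 2 -> HIT, frames=[2,6,4] (faults so far: 5)
  FIFO total faults: 5
--- LRU ---
  step 0: ref 6 -> FAULT, frames=[6,-,-] (faults so far: 1)
  step 1: ref 6 -> HIT, frames=[6,-,-] (faults so far: 1)
  step 2: ref 5 -> FAULT, frames=[6,5,-] (faults so far: 2)
  step 3: ref 4 -> FAULT, frames=[6,5,4] (faults so far: 3)
  step 4: ref 5 -> HIT, frames=[6,5,4] (faults so far: 3)
  step 5: ref 5 -> HIT, frames=[6,5,4] (faults so far: 3)
  step 6: ref 4 -> HIT, frames=[6,5,4] (faults so far: 3)
  step 7: ref 2 -> FAULT, evict 6, frames=[2,5,4] (faults so far: 4)
  step 8: ref 6 -> FAULT, evict 5, frames=[2,6,4] (faults so far: 5)
  step 9: ref 6 -> HIT, frames=[2,6,4] (faults so far: 5)
  step 10: ref 2 -> HIT, frames=[2,6,4] (faults so far: 5)
  LRU total faults: 5
--- Optimal ---
  step 0: ref 6 -> FAULT, frames=[6,-,-] (faults so far: 1)
  step 1: ref 6 -> HIT, frames=[6,-,-] (faults so far: 1)
  step 2: ref 5 -> FAULT, frames=[6,5,-] (faults so far: 2)
  step 3: ref 4 -> FAULT, frames=[6,5,4] (faults so far: 3)
  step 4: ref 5 -> HIT, frames=[6,5,4] (faults so far: 3)
  step 5: ref 5 -> HIT, frames=[6,5,4] (faults so far: 3)
  step 6: ref 4 -> HIT, frames=[6,5,4] (faults so far: 3)
  step 7: ref 2 -> FAULT, evict 4, frames=[6,5,2] (faults so far: 4)
  step 8: ref 6 -> HIT, frames=[6,5,2] (faults so far: 4)
  step 9: ref 6 -> HIT, frames=[6,5,2] (faults so far: 4)
  step 10: ref 2 -> HIT, frames=[6,5,2] (faults so far: 4)
  Optimal total faults: 4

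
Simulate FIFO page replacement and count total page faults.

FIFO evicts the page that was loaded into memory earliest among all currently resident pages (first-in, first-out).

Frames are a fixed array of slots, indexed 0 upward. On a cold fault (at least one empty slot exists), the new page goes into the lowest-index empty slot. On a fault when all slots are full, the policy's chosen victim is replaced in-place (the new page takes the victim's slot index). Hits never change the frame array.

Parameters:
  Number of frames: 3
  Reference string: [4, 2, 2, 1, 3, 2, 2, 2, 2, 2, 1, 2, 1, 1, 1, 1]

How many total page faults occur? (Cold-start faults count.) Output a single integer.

Answer: 4

Derivation:
Step 0: ref 4 → FAULT, frames=[4,-,-]
Step 1: ref 2 → FAULT, frames=[4,2,-]
Step 2: ref 2 → HIT, frames=[4,2,-]
Step 3: ref 1 → FAULT, frames=[4,2,1]
Step 4: ref 3 → FAULT (evict 4), frames=[3,2,1]
Step 5: ref 2 → HIT, frames=[3,2,1]
Step 6: ref 2 → HIT, frames=[3,2,1]
Step 7: ref 2 → HIT, frames=[3,2,1]
Step 8: ref 2 → HIT, frames=[3,2,1]
Step 9: ref 2 → HIT, frames=[3,2,1]
Step 10: ref 1 → HIT, frames=[3,2,1]
Step 11: ref 2 → HIT, frames=[3,2,1]
Step 12: ref 1 → HIT, frames=[3,2,1]
Step 13: ref 1 → HIT, frames=[3,2,1]
Step 14: ref 1 → HIT, frames=[3,2,1]
Step 15: ref 1 → HIT, frames=[3,2,1]
Total faults: 4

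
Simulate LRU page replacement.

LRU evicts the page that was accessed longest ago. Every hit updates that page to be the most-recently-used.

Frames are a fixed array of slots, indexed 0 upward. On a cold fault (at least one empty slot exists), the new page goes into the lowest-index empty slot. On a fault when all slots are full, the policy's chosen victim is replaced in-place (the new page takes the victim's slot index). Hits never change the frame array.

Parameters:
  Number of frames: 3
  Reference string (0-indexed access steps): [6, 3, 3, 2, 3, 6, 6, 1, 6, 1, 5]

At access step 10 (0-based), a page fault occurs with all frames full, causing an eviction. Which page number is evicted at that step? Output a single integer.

Answer: 3

Derivation:
Step 0: ref 6 -> FAULT, frames=[6,-,-]
Step 1: ref 3 -> FAULT, frames=[6,3,-]
Step 2: ref 3 -> HIT, frames=[6,3,-]
Step 3: ref 2 -> FAULT, frames=[6,3,2]
Step 4: ref 3 -> HIT, frames=[6,3,2]
Step 5: ref 6 -> HIT, frames=[6,3,2]
Step 6: ref 6 -> HIT, frames=[6,3,2]
Step 7: ref 1 -> FAULT, evict 2, frames=[6,3,1]
Step 8: ref 6 -> HIT, frames=[6,3,1]
Step 9: ref 1 -> HIT, frames=[6,3,1]
Step 10: ref 5 -> FAULT, evict 3, frames=[6,5,1]
At step 10: evicted page 3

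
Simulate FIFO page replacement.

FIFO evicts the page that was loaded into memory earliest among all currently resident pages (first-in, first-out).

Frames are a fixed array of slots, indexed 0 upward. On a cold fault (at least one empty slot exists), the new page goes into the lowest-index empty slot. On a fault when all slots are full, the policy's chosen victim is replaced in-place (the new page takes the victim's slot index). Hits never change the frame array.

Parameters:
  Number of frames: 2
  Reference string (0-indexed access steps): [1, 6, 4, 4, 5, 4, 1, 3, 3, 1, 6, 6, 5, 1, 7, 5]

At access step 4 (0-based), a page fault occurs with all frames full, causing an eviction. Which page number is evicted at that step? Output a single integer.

Step 0: ref 1 -> FAULT, frames=[1,-]
Step 1: ref 6 -> FAULT, frames=[1,6]
Step 2: ref 4 -> FAULT, evict 1, frames=[4,6]
Step 3: ref 4 -> HIT, frames=[4,6]
Step 4: ref 5 -> FAULT, evict 6, frames=[4,5]
At step 4: evicted page 6

Answer: 6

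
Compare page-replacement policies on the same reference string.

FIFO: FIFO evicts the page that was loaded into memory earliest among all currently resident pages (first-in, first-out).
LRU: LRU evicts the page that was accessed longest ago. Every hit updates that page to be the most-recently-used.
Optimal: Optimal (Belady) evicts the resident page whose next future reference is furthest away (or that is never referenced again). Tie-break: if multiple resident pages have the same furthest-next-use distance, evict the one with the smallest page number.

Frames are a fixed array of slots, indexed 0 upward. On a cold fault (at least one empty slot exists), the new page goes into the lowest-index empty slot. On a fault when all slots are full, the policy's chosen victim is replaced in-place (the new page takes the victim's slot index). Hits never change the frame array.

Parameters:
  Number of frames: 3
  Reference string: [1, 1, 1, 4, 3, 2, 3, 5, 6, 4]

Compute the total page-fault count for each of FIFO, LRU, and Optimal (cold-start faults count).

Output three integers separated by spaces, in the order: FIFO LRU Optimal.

--- FIFO ---
  step 0: ref 1 -> FAULT, frames=[1,-,-] (faults so far: 1)
  step 1: ref 1 -> HIT, frames=[1,-,-] (faults so far: 1)
  step 2: ref 1 -> HIT, frames=[1,-,-] (faults so far: 1)
  step 3: ref 4 -> FAULT, frames=[1,4,-] (faults so far: 2)
  step 4: ref 3 -> FAULT, frames=[1,4,3] (faults so far: 3)
  step 5: ref 2 -> FAULT, evict 1, frames=[2,4,3] (faults so far: 4)
  step 6: ref 3 -> HIT, frames=[2,4,3] (faults so far: 4)
  step 7: ref 5 -> FAULT, evict 4, frames=[2,5,3] (faults so far: 5)
  step 8: ref 6 -> FAULT, evict 3, frames=[2,5,6] (faults so far: 6)
  step 9: ref 4 -> FAULT, evict 2, frames=[4,5,6] (faults so far: 7)
  FIFO total faults: 7
--- LRU ---
  step 0: ref 1 -> FAULT, frames=[1,-,-] (faults so far: 1)
  step 1: ref 1 -> HIT, frames=[1,-,-] (faults so far: 1)
  step 2: ref 1 -> HIT, frames=[1,-,-] (faults so far: 1)
  step 3: ref 4 -> FAULT, frames=[1,4,-] (faults so far: 2)
  step 4: ref 3 -> FAULT, frames=[1,4,3] (faults so far: 3)
  step 5: ref 2 -> FAULT, evict 1, frames=[2,4,3] (faults so far: 4)
  step 6: ref 3 -> HIT, frames=[2,4,3] (faults so far: 4)
  step 7: ref 5 -> FAULT, evict 4, frames=[2,5,3] (faults so far: 5)
  step 8: ref 6 -> FAULT, evict 2, frames=[6,5,3] (faults so far: 6)
  step 9: ref 4 -> FAULT, evict 3, frames=[6,5,4] (faults so far: 7)
  LRU total faults: 7
--- Optimal ---
  step 0: ref 1 -> FAULT, frames=[1,-,-] (faults so far: 1)
  step 1: ref 1 -> HIT, frames=[1,-,-] (faults so far: 1)
  step 2: ref 1 -> HIT, frames=[1,-,-] (faults so far: 1)
  step 3: ref 4 -> FAULT, frames=[1,4,-] (faults so far: 2)
  step 4: ref 3 -> FAULT, frames=[1,4,3] (faults so far: 3)
  step 5: ref 2 -> FAULT, evict 1, frames=[2,4,3] (faults so far: 4)
  step 6: ref 3 -> HIT, frames=[2,4,3] (faults so far: 4)
  step 7: ref 5 -> FAULT, evict 2, frames=[5,4,3] (faults so far: 5)
  step 8: ref 6 -> FAULT, evict 3, frames=[5,4,6] (faults so far: 6)
  step 9: ref 4 -> HIT, frames=[5,4,6] (faults so far: 6)
  Optimal total faults: 6

Answer: 7 7 6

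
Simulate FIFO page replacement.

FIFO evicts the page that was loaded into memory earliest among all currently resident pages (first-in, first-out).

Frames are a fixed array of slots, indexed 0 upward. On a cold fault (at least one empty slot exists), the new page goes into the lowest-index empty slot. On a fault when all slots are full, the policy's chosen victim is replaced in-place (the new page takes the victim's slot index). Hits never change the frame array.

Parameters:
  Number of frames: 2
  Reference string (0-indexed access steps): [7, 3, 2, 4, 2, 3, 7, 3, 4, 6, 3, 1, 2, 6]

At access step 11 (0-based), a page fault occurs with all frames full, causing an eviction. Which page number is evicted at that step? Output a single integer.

Step 0: ref 7 -> FAULT, frames=[7,-]
Step 1: ref 3 -> FAULT, frames=[7,3]
Step 2: ref 2 -> FAULT, evict 7, frames=[2,3]
Step 3: ref 4 -> FAULT, evict 3, frames=[2,4]
Step 4: ref 2 -> HIT, frames=[2,4]
Step 5: ref 3 -> FAULT, evict 2, frames=[3,4]
Step 6: ref 7 -> FAULT, evict 4, frames=[3,7]
Step 7: ref 3 -> HIT, frames=[3,7]
Step 8: ref 4 -> FAULT, evict 3, frames=[4,7]
Step 9: ref 6 -> FAULT, evict 7, frames=[4,6]
Step 10: ref 3 -> FAULT, evict 4, frames=[3,6]
Step 11: ref 1 -> FAULT, evict 6, frames=[3,1]
At step 11: evicted page 6

Answer: 6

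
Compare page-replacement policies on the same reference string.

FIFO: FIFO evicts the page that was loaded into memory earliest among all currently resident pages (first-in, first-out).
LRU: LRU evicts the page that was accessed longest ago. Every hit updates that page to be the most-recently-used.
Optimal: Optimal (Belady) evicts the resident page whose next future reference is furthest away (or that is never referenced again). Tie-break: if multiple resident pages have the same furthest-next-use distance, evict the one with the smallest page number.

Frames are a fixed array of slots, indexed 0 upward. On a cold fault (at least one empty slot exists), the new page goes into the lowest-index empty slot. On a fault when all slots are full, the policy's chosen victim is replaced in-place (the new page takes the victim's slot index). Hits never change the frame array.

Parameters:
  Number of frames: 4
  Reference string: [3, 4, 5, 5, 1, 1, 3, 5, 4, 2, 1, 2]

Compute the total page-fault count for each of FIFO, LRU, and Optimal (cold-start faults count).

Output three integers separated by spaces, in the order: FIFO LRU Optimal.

--- FIFO ---
  step 0: ref 3 -> FAULT, frames=[3,-,-,-] (faults so far: 1)
  step 1: ref 4 -> FAULT, frames=[3,4,-,-] (faults so far: 2)
  step 2: ref 5 -> FAULT, frames=[3,4,5,-] (faults so far: 3)
  step 3: ref 5 -> HIT, frames=[3,4,5,-] (faults so far: 3)
  step 4: ref 1 -> FAULT, frames=[3,4,5,1] (faults so far: 4)
  step 5: ref 1 -> HIT, frames=[3,4,5,1] (faults so far: 4)
  step 6: ref 3 -> HIT, frames=[3,4,5,1] (faults so far: 4)
  step 7: ref 5 -> HIT, frames=[3,4,5,1] (faults so far: 4)
  step 8: ref 4 -> HIT, frames=[3,4,5,1] (faults so far: 4)
  step 9: ref 2 -> FAULT, evict 3, frames=[2,4,5,1] (faults so far: 5)
  step 10: ref 1 -> HIT, frames=[2,4,5,1] (faults so far: 5)
  step 11: ref 2 -> HIT, frames=[2,4,5,1] (faults so far: 5)
  FIFO total faults: 5
--- LRU ---
  step 0: ref 3 -> FAULT, frames=[3,-,-,-] (faults so far: 1)
  step 1: ref 4 -> FAULT, frames=[3,4,-,-] (faults so far: 2)
  step 2: ref 5 -> FAULT, frames=[3,4,5,-] (faults so far: 3)
  step 3: ref 5 -> HIT, frames=[3,4,5,-] (faults so far: 3)
  step 4: ref 1 -> FAULT, frames=[3,4,5,1] (faults so far: 4)
  step 5: ref 1 -> HIT, frames=[3,4,5,1] (faults so far: 4)
  step 6: ref 3 -> HIT, frames=[3,4,5,1] (faults so far: 4)
  step 7: ref 5 -> HIT, frames=[3,4,5,1] (faults so far: 4)
  step 8: ref 4 -> HIT, frames=[3,4,5,1] (faults so far: 4)
  step 9: ref 2 -> FAULT, evict 1, frames=[3,4,5,2] (faults so far: 5)
  step 10: ref 1 -> FAULT, evict 3, frames=[1,4,5,2] (faults so far: 6)
  step 11: ref 2 -> HIT, frames=[1,4,5,2] (faults so far: 6)
  LRU total faults: 6
--- Optimal ---
  step 0: ref 3 -> FAULT, frames=[3,-,-,-] (faults so far: 1)
  step 1: ref 4 -> FAULT, frames=[3,4,-,-] (faults so far: 2)
  step 2: ref 5 -> FAULT, frames=[3,4,5,-] (faults so far: 3)
  step 3: ref 5 -> HIT, frames=[3,4,5,-] (faults so far: 3)
  step 4: ref 1 -> FAULT, frames=[3,4,5,1] (faults so far: 4)
  step 5: ref 1 -> HIT, frames=[3,4,5,1] (faults so far: 4)
  step 6: ref 3 -> HIT, frames=[3,4,5,1] (faults so far: 4)
  step 7: ref 5 -> HIT, frames=[3,4,5,1] (faults so far: 4)
  step 8: ref 4 -> HIT, frames=[3,4,5,1] (faults so far: 4)
  step 9: ref 2 -> FAULT, evict 3, frames=[2,4,5,1] (faults so far: 5)
  step 10: ref 1 -> HIT, frames=[2,4,5,1] (faults so far: 5)
  step 11: ref 2 -> HIT, frames=[2,4,5,1] (faults so far: 5)
  Optimal total faults: 5

Answer: 5 6 5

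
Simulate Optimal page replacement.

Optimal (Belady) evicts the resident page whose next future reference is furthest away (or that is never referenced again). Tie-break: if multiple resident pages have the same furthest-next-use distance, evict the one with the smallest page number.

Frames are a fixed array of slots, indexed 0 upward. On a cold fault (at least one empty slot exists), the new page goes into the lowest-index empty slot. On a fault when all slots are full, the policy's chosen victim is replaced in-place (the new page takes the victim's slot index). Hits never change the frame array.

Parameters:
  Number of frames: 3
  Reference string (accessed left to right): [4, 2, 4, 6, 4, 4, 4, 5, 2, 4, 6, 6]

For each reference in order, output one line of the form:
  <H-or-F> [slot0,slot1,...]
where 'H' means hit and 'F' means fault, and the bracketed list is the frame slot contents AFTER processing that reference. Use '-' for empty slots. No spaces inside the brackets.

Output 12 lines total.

F [4,-,-]
F [4,2,-]
H [4,2,-]
F [4,2,6]
H [4,2,6]
H [4,2,6]
H [4,2,6]
F [4,2,5]
H [4,2,5]
H [4,2,5]
F [4,6,5]
H [4,6,5]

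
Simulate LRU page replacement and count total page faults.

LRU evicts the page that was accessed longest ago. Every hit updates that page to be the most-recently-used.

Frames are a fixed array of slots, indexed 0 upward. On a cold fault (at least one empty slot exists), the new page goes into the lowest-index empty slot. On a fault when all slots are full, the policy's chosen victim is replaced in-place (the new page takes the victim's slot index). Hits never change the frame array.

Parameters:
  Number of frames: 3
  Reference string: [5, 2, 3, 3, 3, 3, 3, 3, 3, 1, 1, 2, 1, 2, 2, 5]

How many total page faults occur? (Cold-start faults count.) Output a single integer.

Step 0: ref 5 → FAULT, frames=[5,-,-]
Step 1: ref 2 → FAULT, frames=[5,2,-]
Step 2: ref 3 → FAULT, frames=[5,2,3]
Step 3: ref 3 → HIT, frames=[5,2,3]
Step 4: ref 3 → HIT, frames=[5,2,3]
Step 5: ref 3 → HIT, frames=[5,2,3]
Step 6: ref 3 → HIT, frames=[5,2,3]
Step 7: ref 3 → HIT, frames=[5,2,3]
Step 8: ref 3 → HIT, frames=[5,2,3]
Step 9: ref 1 → FAULT (evict 5), frames=[1,2,3]
Step 10: ref 1 → HIT, frames=[1,2,3]
Step 11: ref 2 → HIT, frames=[1,2,3]
Step 12: ref 1 → HIT, frames=[1,2,3]
Step 13: ref 2 → HIT, frames=[1,2,3]
Step 14: ref 2 → HIT, frames=[1,2,3]
Step 15: ref 5 → FAULT (evict 3), frames=[1,2,5]
Total faults: 5

Answer: 5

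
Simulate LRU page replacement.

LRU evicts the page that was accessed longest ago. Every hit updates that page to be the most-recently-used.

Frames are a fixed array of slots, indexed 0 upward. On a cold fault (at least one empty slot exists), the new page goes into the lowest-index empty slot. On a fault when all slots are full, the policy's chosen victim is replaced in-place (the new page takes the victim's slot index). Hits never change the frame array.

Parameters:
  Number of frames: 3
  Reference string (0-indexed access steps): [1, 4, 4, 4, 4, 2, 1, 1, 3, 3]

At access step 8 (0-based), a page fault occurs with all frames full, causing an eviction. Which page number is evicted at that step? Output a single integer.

Answer: 4

Derivation:
Step 0: ref 1 -> FAULT, frames=[1,-,-]
Step 1: ref 4 -> FAULT, frames=[1,4,-]
Step 2: ref 4 -> HIT, frames=[1,4,-]
Step 3: ref 4 -> HIT, frames=[1,4,-]
Step 4: ref 4 -> HIT, frames=[1,4,-]
Step 5: ref 2 -> FAULT, frames=[1,4,2]
Step 6: ref 1 -> HIT, frames=[1,4,2]
Step 7: ref 1 -> HIT, frames=[1,4,2]
Step 8: ref 3 -> FAULT, evict 4, frames=[1,3,2]
At step 8: evicted page 4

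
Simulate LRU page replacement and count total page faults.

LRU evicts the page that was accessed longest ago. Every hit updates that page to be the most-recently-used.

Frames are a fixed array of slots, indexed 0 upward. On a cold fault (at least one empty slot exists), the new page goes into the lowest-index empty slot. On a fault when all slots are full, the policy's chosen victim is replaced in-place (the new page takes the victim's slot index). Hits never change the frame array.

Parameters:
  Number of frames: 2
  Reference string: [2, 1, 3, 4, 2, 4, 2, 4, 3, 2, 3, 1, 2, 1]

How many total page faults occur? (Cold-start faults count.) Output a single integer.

Step 0: ref 2 → FAULT, frames=[2,-]
Step 1: ref 1 → FAULT, frames=[2,1]
Step 2: ref 3 → FAULT (evict 2), frames=[3,1]
Step 3: ref 4 → FAULT (evict 1), frames=[3,4]
Step 4: ref 2 → FAULT (evict 3), frames=[2,4]
Step 5: ref 4 → HIT, frames=[2,4]
Step 6: ref 2 → HIT, frames=[2,4]
Step 7: ref 4 → HIT, frames=[2,4]
Step 8: ref 3 → FAULT (evict 2), frames=[3,4]
Step 9: ref 2 → FAULT (evict 4), frames=[3,2]
Step 10: ref 3 → HIT, frames=[3,2]
Step 11: ref 1 → FAULT (evict 2), frames=[3,1]
Step 12: ref 2 → FAULT (evict 3), frames=[2,1]
Step 13: ref 1 → HIT, frames=[2,1]
Total faults: 9

Answer: 9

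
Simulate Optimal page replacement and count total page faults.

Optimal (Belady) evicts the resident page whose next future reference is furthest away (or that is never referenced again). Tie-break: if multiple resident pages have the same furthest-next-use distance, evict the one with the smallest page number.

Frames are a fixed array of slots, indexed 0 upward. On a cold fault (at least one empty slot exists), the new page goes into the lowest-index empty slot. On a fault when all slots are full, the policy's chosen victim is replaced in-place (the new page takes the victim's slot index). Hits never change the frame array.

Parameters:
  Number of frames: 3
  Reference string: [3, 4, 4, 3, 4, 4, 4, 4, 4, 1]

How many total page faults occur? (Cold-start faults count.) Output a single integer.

Answer: 3

Derivation:
Step 0: ref 3 → FAULT, frames=[3,-,-]
Step 1: ref 4 → FAULT, frames=[3,4,-]
Step 2: ref 4 → HIT, frames=[3,4,-]
Step 3: ref 3 → HIT, frames=[3,4,-]
Step 4: ref 4 → HIT, frames=[3,4,-]
Step 5: ref 4 → HIT, frames=[3,4,-]
Step 6: ref 4 → HIT, frames=[3,4,-]
Step 7: ref 4 → HIT, frames=[3,4,-]
Step 8: ref 4 → HIT, frames=[3,4,-]
Step 9: ref 1 → FAULT, frames=[3,4,1]
Total faults: 3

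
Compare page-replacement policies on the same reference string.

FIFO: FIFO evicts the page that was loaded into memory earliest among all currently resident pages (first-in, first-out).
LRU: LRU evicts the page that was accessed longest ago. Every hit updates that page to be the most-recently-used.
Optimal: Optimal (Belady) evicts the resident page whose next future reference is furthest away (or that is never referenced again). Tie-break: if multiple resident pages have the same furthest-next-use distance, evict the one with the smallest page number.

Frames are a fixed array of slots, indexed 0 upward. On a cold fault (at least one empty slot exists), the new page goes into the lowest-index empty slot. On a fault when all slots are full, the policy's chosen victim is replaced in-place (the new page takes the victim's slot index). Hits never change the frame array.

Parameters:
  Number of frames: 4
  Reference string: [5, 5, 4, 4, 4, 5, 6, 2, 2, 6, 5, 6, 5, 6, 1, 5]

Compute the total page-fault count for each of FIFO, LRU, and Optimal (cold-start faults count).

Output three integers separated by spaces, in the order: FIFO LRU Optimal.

Answer: 6 5 5

Derivation:
--- FIFO ---
  step 0: ref 5 -> FAULT, frames=[5,-,-,-] (faults so far: 1)
  step 1: ref 5 -> HIT, frames=[5,-,-,-] (faults so far: 1)
  step 2: ref 4 -> FAULT, frames=[5,4,-,-] (faults so far: 2)
  step 3: ref 4 -> HIT, frames=[5,4,-,-] (faults so far: 2)
  step 4: ref 4 -> HIT, frames=[5,4,-,-] (faults so far: 2)
  step 5: ref 5 -> HIT, frames=[5,4,-,-] (faults so far: 2)
  step 6: ref 6 -> FAULT, frames=[5,4,6,-] (faults so far: 3)
  step 7: ref 2 -> FAULT, frames=[5,4,6,2] (faults so far: 4)
  step 8: ref 2 -> HIT, frames=[5,4,6,2] (faults so far: 4)
  step 9: ref 6 -> HIT, frames=[5,4,6,2] (faults so far: 4)
  step 10: ref 5 -> HIT, frames=[5,4,6,2] (faults so far: 4)
  step 11: ref 6 -> HIT, frames=[5,4,6,2] (faults so far: 4)
  step 12: ref 5 -> HIT, frames=[5,4,6,2] (faults so far: 4)
  step 13: ref 6 -> HIT, frames=[5,4,6,2] (faults so far: 4)
  step 14: ref 1 -> FAULT, evict 5, frames=[1,4,6,2] (faults so far: 5)
  step 15: ref 5 -> FAULT, evict 4, frames=[1,5,6,2] (faults so far: 6)
  FIFO total faults: 6
--- LRU ---
  step 0: ref 5 -> FAULT, frames=[5,-,-,-] (faults so far: 1)
  step 1: ref 5 -> HIT, frames=[5,-,-,-] (faults so far: 1)
  step 2: ref 4 -> FAULT, frames=[5,4,-,-] (faults so far: 2)
  step 3: ref 4 -> HIT, frames=[5,4,-,-] (faults so far: 2)
  step 4: ref 4 -> HIT, frames=[5,4,-,-] (faults so far: 2)
  step 5: ref 5 -> HIT, frames=[5,4,-,-] (faults so far: 2)
  step 6: ref 6 -> FAULT, frames=[5,4,6,-] (faults so far: 3)
  step 7: ref 2 -> FAULT, frames=[5,4,6,2] (faults so far: 4)
  step 8: ref 2 -> HIT, frames=[5,4,6,2] (faults so far: 4)
  step 9: ref 6 -> HIT, frames=[5,4,6,2] (faults so far: 4)
  step 10: ref 5 -> HIT, frames=[5,4,6,2] (faults so far: 4)
  step 11: ref 6 -> HIT, frames=[5,4,6,2] (faults so far: 4)
  step 12: ref 5 -> HIT, frames=[5,4,6,2] (faults so far: 4)
  step 13: ref 6 -> HIT, frames=[5,4,6,2] (faults so far: 4)
  step 14: ref 1 -> FAULT, evict 4, frames=[5,1,6,2] (faults so far: 5)
  step 15: ref 5 -> HIT, frames=[5,1,6,2] (faults so far: 5)
  LRU total faults: 5
--- Optimal ---
  step 0: ref 5 -> FAULT, frames=[5,-,-,-] (faults so far: 1)
  step 1: ref 5 -> HIT, frames=[5,-,-,-] (faults so far: 1)
  step 2: ref 4 -> FAULT, frames=[5,4,-,-] (faults so far: 2)
  step 3: ref 4 -> HIT, frames=[5,4,-,-] (faults so far: 2)
  step 4: ref 4 -> HIT, frames=[5,4,-,-] (faults so far: 2)
  step 5: ref 5 -> HIT, frames=[5,4,-,-] (faults so far: 2)
  step 6: ref 6 -> FAULT, frames=[5,4,6,-] (faults so far: 3)
  step 7: ref 2 -> FAULT, frames=[5,4,6,2] (faults so far: 4)
  step 8: ref 2 -> HIT, frames=[5,4,6,2] (faults so far: 4)
  step 9: ref 6 -> HIT, frames=[5,4,6,2] (faults so far: 4)
  step 10: ref 5 -> HIT, frames=[5,4,6,2] (faults so far: 4)
  step 11: ref 6 -> HIT, frames=[5,4,6,2] (faults so far: 4)
  step 12: ref 5 -> HIT, frames=[5,4,6,2] (faults so far: 4)
  step 13: ref 6 -> HIT, frames=[5,4,6,2] (faults so far: 4)
  step 14: ref 1 -> FAULT, evict 2, frames=[5,4,6,1] (faults so far: 5)
  step 15: ref 5 -> HIT, frames=[5,4,6,1] (faults so far: 5)
  Optimal total faults: 5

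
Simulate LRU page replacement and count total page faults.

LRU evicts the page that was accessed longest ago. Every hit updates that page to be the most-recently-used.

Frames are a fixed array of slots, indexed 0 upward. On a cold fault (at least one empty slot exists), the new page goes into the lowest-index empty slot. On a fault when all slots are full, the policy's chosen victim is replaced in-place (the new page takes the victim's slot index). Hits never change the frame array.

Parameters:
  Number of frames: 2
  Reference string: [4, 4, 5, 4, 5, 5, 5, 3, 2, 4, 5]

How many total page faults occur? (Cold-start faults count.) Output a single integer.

Answer: 6

Derivation:
Step 0: ref 4 → FAULT, frames=[4,-]
Step 1: ref 4 → HIT, frames=[4,-]
Step 2: ref 5 → FAULT, frames=[4,5]
Step 3: ref 4 → HIT, frames=[4,5]
Step 4: ref 5 → HIT, frames=[4,5]
Step 5: ref 5 → HIT, frames=[4,5]
Step 6: ref 5 → HIT, frames=[4,5]
Step 7: ref 3 → FAULT (evict 4), frames=[3,5]
Step 8: ref 2 → FAULT (evict 5), frames=[3,2]
Step 9: ref 4 → FAULT (evict 3), frames=[4,2]
Step 10: ref 5 → FAULT (evict 2), frames=[4,5]
Total faults: 6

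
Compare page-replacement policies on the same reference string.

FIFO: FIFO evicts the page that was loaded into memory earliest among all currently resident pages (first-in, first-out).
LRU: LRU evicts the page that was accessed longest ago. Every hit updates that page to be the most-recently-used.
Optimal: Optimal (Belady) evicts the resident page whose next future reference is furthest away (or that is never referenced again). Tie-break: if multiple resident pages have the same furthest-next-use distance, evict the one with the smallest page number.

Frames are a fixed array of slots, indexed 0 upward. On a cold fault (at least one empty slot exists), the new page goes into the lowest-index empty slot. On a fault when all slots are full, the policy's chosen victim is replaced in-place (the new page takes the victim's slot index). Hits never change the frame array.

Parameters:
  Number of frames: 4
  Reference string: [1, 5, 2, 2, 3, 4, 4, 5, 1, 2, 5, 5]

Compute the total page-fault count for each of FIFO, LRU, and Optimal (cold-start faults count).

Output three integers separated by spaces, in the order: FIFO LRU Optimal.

Answer: 7 7 5

Derivation:
--- FIFO ---
  step 0: ref 1 -> FAULT, frames=[1,-,-,-] (faults so far: 1)
  step 1: ref 5 -> FAULT, frames=[1,5,-,-] (faults so far: 2)
  step 2: ref 2 -> FAULT, frames=[1,5,2,-] (faults so far: 3)
  step 3: ref 2 -> HIT, frames=[1,5,2,-] (faults so far: 3)
  step 4: ref 3 -> FAULT, frames=[1,5,2,3] (faults so far: 4)
  step 5: ref 4 -> FAULT, evict 1, frames=[4,5,2,3] (faults so far: 5)
  step 6: ref 4 -> HIT, frames=[4,5,2,3] (faults so far: 5)
  step 7: ref 5 -> HIT, frames=[4,5,2,3] (faults so far: 5)
  step 8: ref 1 -> FAULT, evict 5, frames=[4,1,2,3] (faults so far: 6)
  step 9: ref 2 -> HIT, frames=[4,1,2,3] (faults so far: 6)
  step 10: ref 5 -> FAULT, evict 2, frames=[4,1,5,3] (faults so far: 7)
  step 11: ref 5 -> HIT, frames=[4,1,5,3] (faults so far: 7)
  FIFO total faults: 7
--- LRU ---
  step 0: ref 1 -> FAULT, frames=[1,-,-,-] (faults so far: 1)
  step 1: ref 5 -> FAULT, frames=[1,5,-,-] (faults so far: 2)
  step 2: ref 2 -> FAULT, frames=[1,5,2,-] (faults so far: 3)
  step 3: ref 2 -> HIT, frames=[1,5,2,-] (faults so far: 3)
  step 4: ref 3 -> FAULT, frames=[1,5,2,3] (faults so far: 4)
  step 5: ref 4 -> FAULT, evict 1, frames=[4,5,2,3] (faults so far: 5)
  step 6: ref 4 -> HIT, frames=[4,5,2,3] (faults so far: 5)
  step 7: ref 5 -> HIT, frames=[4,5,2,3] (faults so far: 5)
  step 8: ref 1 -> FAULT, evict 2, frames=[4,5,1,3] (faults so far: 6)
  step 9: ref 2 -> FAULT, evict 3, frames=[4,5,1,2] (faults so far: 7)
  step 10: ref 5 -> HIT, frames=[4,5,1,2] (faults so far: 7)
  step 11: ref 5 -> HIT, frames=[4,5,1,2] (faults so far: 7)
  LRU total faults: 7
--- Optimal ---
  step 0: ref 1 -> FAULT, frames=[1,-,-,-] (faults so far: 1)
  step 1: ref 5 -> FAULT, frames=[1,5,-,-] (faults so far: 2)
  step 2: ref 2 -> FAULT, frames=[1,5,2,-] (faults so far: 3)
  step 3: ref 2 -> HIT, frames=[1,5,2,-] (faults so far: 3)
  step 4: ref 3 -> FAULT, frames=[1,5,2,3] (faults so far: 4)
  step 5: ref 4 -> FAULT, evict 3, frames=[1,5,2,4] (faults so far: 5)
  step 6: ref 4 -> HIT, frames=[1,5,2,4] (faults so far: 5)
  step 7: ref 5 -> HIT, frames=[1,5,2,4] (faults so far: 5)
  step 8: ref 1 -> HIT, frames=[1,5,2,4] (faults so far: 5)
  step 9: ref 2 -> HIT, frames=[1,5,2,4] (faults so far: 5)
  step 10: ref 5 -> HIT, frames=[1,5,2,4] (faults so far: 5)
  step 11: ref 5 -> HIT, frames=[1,5,2,4] (faults so far: 5)
  Optimal total faults: 5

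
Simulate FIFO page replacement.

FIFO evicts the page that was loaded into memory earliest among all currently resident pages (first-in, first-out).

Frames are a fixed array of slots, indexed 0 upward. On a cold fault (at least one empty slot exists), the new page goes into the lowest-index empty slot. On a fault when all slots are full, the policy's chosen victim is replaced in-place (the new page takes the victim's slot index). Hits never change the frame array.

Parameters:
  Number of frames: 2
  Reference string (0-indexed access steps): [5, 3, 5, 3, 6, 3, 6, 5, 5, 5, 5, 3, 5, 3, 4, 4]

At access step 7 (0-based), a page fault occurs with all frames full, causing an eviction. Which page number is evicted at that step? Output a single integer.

Answer: 3

Derivation:
Step 0: ref 5 -> FAULT, frames=[5,-]
Step 1: ref 3 -> FAULT, frames=[5,3]
Step 2: ref 5 -> HIT, frames=[5,3]
Step 3: ref 3 -> HIT, frames=[5,3]
Step 4: ref 6 -> FAULT, evict 5, frames=[6,3]
Step 5: ref 3 -> HIT, frames=[6,3]
Step 6: ref 6 -> HIT, frames=[6,3]
Step 7: ref 5 -> FAULT, evict 3, frames=[6,5]
At step 7: evicted page 3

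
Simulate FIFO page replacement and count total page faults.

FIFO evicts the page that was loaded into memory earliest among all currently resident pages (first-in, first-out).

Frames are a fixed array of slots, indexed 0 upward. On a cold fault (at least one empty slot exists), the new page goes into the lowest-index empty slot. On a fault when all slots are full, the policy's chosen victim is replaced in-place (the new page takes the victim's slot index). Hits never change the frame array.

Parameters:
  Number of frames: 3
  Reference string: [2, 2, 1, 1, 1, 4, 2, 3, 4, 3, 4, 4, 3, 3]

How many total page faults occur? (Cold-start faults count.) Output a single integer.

Step 0: ref 2 → FAULT, frames=[2,-,-]
Step 1: ref 2 → HIT, frames=[2,-,-]
Step 2: ref 1 → FAULT, frames=[2,1,-]
Step 3: ref 1 → HIT, frames=[2,1,-]
Step 4: ref 1 → HIT, frames=[2,1,-]
Step 5: ref 4 → FAULT, frames=[2,1,4]
Step 6: ref 2 → HIT, frames=[2,1,4]
Step 7: ref 3 → FAULT (evict 2), frames=[3,1,4]
Step 8: ref 4 → HIT, frames=[3,1,4]
Step 9: ref 3 → HIT, frames=[3,1,4]
Step 10: ref 4 → HIT, frames=[3,1,4]
Step 11: ref 4 → HIT, frames=[3,1,4]
Step 12: ref 3 → HIT, frames=[3,1,4]
Step 13: ref 3 → HIT, frames=[3,1,4]
Total faults: 4

Answer: 4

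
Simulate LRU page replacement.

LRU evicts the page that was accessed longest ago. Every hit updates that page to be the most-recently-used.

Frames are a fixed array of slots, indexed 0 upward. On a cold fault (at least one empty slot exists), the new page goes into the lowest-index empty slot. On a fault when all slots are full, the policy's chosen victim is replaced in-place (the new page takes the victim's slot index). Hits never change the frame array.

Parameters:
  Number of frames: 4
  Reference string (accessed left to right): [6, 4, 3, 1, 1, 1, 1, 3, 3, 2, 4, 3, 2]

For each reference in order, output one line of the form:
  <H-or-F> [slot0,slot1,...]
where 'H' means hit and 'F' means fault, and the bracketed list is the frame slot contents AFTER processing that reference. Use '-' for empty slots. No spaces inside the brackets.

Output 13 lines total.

F [6,-,-,-]
F [6,4,-,-]
F [6,4,3,-]
F [6,4,3,1]
H [6,4,3,1]
H [6,4,3,1]
H [6,4,3,1]
H [6,4,3,1]
H [6,4,3,1]
F [2,4,3,1]
H [2,4,3,1]
H [2,4,3,1]
H [2,4,3,1]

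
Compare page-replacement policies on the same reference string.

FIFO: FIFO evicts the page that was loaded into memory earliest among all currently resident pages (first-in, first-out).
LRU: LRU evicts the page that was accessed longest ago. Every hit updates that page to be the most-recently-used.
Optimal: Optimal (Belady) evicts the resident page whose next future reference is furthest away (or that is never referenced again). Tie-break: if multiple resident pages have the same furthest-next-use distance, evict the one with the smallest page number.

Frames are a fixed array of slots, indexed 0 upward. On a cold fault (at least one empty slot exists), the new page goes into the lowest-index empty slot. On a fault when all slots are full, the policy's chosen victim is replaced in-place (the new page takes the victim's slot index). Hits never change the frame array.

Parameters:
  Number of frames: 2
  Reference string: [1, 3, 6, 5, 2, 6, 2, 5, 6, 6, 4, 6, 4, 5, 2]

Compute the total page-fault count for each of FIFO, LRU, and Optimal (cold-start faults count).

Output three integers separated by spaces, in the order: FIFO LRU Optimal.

--- FIFO ---
  step 0: ref 1 -> FAULT, frames=[1,-] (faults so far: 1)
  step 1: ref 3 -> FAULT, frames=[1,3] (faults so far: 2)
  step 2: ref 6 -> FAULT, evict 1, frames=[6,3] (faults so far: 3)
  step 3: ref 5 -> FAULT, evict 3, frames=[6,5] (faults so far: 4)
  step 4: ref 2 -> FAULT, evict 6, frames=[2,5] (faults so far: 5)
  step 5: ref 6 -> FAULT, evict 5, frames=[2,6] (faults so far: 6)
  step 6: ref 2 -> HIT, frames=[2,6] (faults so far: 6)
  step 7: ref 5 -> FAULT, evict 2, frames=[5,6] (faults so far: 7)
  step 8: ref 6 -> HIT, frames=[5,6] (faults so far: 7)
  step 9: ref 6 -> HIT, frames=[5,6] (faults so far: 7)
  step 10: ref 4 -> FAULT, evict 6, frames=[5,4] (faults so far: 8)
  step 11: ref 6 -> FAULT, evict 5, frames=[6,4] (faults so far: 9)
  step 12: ref 4 -> HIT, frames=[6,4] (faults so far: 9)
  step 13: ref 5 -> FAULT, evict 4, frames=[6,5] (faults so far: 10)
  step 14: ref 2 -> FAULT, evict 6, frames=[2,5] (faults so far: 11)
  FIFO total faults: 11
--- LRU ---
  step 0: ref 1 -> FAULT, frames=[1,-] (faults so far: 1)
  step 1: ref 3 -> FAULT, frames=[1,3] (faults so far: 2)
  step 2: ref 6 -> FAULT, evict 1, frames=[6,3] (faults so far: 3)
  step 3: ref 5 -> FAULT, evict 3, frames=[6,5] (faults so far: 4)
  step 4: ref 2 -> FAULT, evict 6, frames=[2,5] (faults so far: 5)
  step 5: ref 6 -> FAULT, evict 5, frames=[2,6] (faults so far: 6)
  step 6: ref 2 -> HIT, frames=[2,6] (faults so far: 6)
  step 7: ref 5 -> FAULT, evict 6, frames=[2,5] (faults so far: 7)
  step 8: ref 6 -> FAULT, evict 2, frames=[6,5] (faults so far: 8)
  step 9: ref 6 -> HIT, frames=[6,5] (faults so far: 8)
  step 10: ref 4 -> FAULT, evict 5, frames=[6,4] (faults so far: 9)
  step 11: ref 6 -> HIT, frames=[6,4] (faults so far: 9)
  step 12: ref 4 -> HIT, frames=[6,4] (faults so far: 9)
  step 13: ref 5 -> FAULT, evict 6, frames=[5,4] (faults so far: 10)
  step 14: ref 2 -> FAULT, evict 4, frames=[5,2] (faults so far: 11)
  LRU total faults: 11
--- Optimal ---
  step 0: ref 1 -> FAULT, frames=[1,-] (faults so far: 1)
  step 1: ref 3 -> FAULT, frames=[1,3] (faults so far: 2)
  step 2: ref 6 -> FAULT, evict 1, frames=[6,3] (faults so far: 3)
  step 3: ref 5 -> FAULT, evict 3, frames=[6,5] (faults so far: 4)
  step 4: ref 2 -> FAULT, evict 5, frames=[6,2] (faults so far: 5)
  step 5: ref 6 -> HIT, frames=[6,2] (faults so far: 5)
  step 6: ref 2 -> HIT, frames=[6,2] (faults so far: 5)
  step 7: ref 5 -> FAULT, evict 2, frames=[6,5] (faults so far: 6)
  step 8: ref 6 -> HIT, frames=[6,5] (faults so far: 6)
  step 9: ref 6 -> HIT, frames=[6,5] (faults so far: 6)
  step 10: ref 4 -> FAULT, evict 5, frames=[6,4] (faults so far: 7)
  step 11: ref 6 -> HIT, frames=[6,4] (faults so far: 7)
  step 12: ref 4 -> HIT, frames=[6,4] (faults so far: 7)
  step 13: ref 5 -> FAULT, evict 4, frames=[6,5] (faults so far: 8)
  step 14: ref 2 -> FAULT, evict 5, frames=[6,2] (faults so far: 9)
  Optimal total faults: 9

Answer: 11 11 9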